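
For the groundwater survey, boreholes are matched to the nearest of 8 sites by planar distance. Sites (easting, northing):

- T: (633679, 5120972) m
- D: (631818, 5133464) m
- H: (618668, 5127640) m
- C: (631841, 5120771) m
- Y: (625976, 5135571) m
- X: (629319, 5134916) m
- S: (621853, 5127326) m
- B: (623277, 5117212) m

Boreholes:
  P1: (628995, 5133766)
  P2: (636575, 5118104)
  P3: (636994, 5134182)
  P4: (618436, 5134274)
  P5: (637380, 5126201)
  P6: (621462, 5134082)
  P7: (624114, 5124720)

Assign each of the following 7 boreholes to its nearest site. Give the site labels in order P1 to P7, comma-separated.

P1 → X (d²=1427476.00)
P2 → T (d²=16612240.00)
P3 → D (d²=27306500.00)
P4 → H (d²=44063780.00)
P5 → T (d²=41039842.00)
P6 → Y (d²=22593317.00)
P7 → S (d²=11903357.00)

X, T, D, H, T, Y, S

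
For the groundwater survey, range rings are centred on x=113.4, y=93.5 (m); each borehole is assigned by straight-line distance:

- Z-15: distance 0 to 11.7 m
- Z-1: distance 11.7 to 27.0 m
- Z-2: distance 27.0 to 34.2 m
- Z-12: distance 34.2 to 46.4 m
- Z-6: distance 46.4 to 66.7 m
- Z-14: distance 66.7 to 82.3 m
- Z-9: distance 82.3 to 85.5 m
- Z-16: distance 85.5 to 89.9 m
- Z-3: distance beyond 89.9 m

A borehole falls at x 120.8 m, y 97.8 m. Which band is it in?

Distance = √((120.8−113.4)² + (97.8−93.5)²) = √(54.760 + 18.490) = 8.559 m.
0 ≤ 8.559 < 11.7 → Z-15.

Z-15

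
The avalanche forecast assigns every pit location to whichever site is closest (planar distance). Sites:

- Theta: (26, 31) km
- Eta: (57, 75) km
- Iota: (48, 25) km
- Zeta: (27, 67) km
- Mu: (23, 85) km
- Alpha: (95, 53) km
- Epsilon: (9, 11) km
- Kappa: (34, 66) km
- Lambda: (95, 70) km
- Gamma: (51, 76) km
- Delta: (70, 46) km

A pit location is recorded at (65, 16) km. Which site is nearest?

Iota

Squared distances to each site:
Theta: 1746.000; Eta: 3545.000; Iota: 370.000; Zeta: 4045.000; Mu: 6525.000; Alpha: 2269.000; Epsilon: 3161.000; Kappa: 3461.000; Lambda: 3816.000; Gamma: 3796.000; Delta: 925.000.
Minimum at Iota.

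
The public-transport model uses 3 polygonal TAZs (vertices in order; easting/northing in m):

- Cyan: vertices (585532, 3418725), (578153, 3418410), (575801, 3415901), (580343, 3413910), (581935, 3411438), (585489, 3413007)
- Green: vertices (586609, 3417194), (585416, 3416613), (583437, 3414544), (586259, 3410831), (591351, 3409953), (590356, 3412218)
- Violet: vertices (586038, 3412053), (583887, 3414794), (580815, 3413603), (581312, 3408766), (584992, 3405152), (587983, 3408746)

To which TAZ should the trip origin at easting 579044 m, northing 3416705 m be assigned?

Cyan

Cast a ray rightward from (579044, 3416705). For each polygon, the edges (by vertex number in listed order) whose endpoints lie on opposite sides of northing = 3416705, where each meets that height, and whether that is right or left of the point:
Cyan: 2–3 at easting≈576554.7 (left), 6–1 at easting≈585516.8 (right) → 1 crossing.
Green: 1–2 at easting≈585604.9 (right), 6–1 at easting≈586977.2 (right) → 2 crossings.
Violet: no edge straddles that height → 0 crossings.
Only Cyan has an odd count, so the point is inside Cyan.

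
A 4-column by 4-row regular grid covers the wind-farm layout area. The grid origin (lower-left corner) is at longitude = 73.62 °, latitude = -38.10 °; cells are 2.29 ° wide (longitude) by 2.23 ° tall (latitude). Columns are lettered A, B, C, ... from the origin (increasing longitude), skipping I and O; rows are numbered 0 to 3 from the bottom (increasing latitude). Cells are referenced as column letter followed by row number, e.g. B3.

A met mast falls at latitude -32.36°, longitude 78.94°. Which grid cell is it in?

C2

Column index: ⌊(78.94 − 73.62) / 2.29⌋ = ⌊2.323⌋ = 2 → column C
Row offset from origin: ⌊(-32.36 − -38.10) / 2.23⌋ = ⌊2.574⌋ = 2 → row 2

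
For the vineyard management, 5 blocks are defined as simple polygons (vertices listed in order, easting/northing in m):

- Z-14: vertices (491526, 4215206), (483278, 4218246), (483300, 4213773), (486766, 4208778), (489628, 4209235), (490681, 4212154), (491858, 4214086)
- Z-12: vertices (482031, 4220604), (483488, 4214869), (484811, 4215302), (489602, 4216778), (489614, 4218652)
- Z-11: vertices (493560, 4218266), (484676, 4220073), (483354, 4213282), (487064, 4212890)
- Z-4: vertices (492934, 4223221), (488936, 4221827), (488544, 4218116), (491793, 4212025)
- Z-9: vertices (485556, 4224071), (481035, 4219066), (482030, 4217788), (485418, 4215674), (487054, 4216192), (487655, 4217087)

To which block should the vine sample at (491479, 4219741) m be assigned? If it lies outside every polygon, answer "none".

Cast a ray rightward from (491479, 4219741). For each polygon, the edges (by vertex number in listed order) whose endpoints lie on opposite sides of northing = 4219741, where each meets that height, and whether that is right or left of the point:
Z-14: no edge straddles that height → 0 crossings.
Z-12: 1–2 at easting≈482250.2 (left), 5–1 at easting≈485383.5 (left) → 0 crossings.
Z-11: 1–2 at easting≈486308.3 (left), 2–3 at easting≈484611.4 (left) → 0 crossings.
Z-4: 2–3 at easting≈488715.7 (left), 4–1 at easting≈492579.3 (right) → 1 crossing.
Z-9: 1–2 at easting≈481644.7 (left), 6–1 at easting≈486857.4 (left) → 0 crossings.
Only Z-4 has an odd count, so the point is inside Z-4.

Z-4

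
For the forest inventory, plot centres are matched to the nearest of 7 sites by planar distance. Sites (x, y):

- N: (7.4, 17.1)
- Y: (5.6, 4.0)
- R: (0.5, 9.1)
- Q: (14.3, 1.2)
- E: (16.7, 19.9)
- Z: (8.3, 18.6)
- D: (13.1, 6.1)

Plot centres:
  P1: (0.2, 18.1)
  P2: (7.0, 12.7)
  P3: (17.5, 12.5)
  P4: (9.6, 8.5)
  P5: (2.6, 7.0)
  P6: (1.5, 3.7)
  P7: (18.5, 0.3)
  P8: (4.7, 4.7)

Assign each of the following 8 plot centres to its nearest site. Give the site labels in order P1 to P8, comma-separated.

P1 → N (d²=52.84)
P2 → N (d²=19.52)
P3 → E (d²=55.40)
P4 → D (d²=18.01)
P5 → R (d²=8.82)
P6 → Y (d²=16.90)
P7 → Q (d²=18.45)
P8 → Y (d²=1.30)

N, N, E, D, R, Y, Q, Y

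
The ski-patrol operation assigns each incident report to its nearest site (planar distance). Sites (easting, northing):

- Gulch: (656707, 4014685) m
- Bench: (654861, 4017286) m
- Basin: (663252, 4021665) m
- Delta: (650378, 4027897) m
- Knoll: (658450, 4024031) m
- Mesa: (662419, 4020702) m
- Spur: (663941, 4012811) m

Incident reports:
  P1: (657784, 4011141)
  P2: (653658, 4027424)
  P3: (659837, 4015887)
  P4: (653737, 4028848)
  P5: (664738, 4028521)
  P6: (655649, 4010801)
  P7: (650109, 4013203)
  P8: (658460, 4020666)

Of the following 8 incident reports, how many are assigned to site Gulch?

3

P1 → Gulch
P2 → Delta
P3 → Gulch
P4 → Delta
P5 → Basin
P6 → Gulch
P7 → Bench
P8 → Knoll
3 of the 8 go to Gulch.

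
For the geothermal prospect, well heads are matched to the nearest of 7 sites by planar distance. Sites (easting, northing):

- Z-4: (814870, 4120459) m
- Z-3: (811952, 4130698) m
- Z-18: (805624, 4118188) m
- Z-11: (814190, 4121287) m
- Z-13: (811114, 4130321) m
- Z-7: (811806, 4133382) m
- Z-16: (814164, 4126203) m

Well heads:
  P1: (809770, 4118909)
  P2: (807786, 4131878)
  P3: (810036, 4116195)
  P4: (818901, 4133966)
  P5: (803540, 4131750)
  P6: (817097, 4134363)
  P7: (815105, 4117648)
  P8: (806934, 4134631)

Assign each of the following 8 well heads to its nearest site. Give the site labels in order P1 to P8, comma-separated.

P1 → Z-18 (d²=17709157.00)
P2 → Z-13 (d²=13499833.00)
P3 → Z-18 (d²=23437793.00)
P4 → Z-7 (d²=50680081.00)
P5 → Z-13 (d²=59407517.00)
P6 → Z-7 (d²=28957042.00)
P7 → Z-4 (d²=7956946.00)
P8 → Z-7 (d²=25296385.00)

Z-18, Z-13, Z-18, Z-7, Z-13, Z-7, Z-4, Z-7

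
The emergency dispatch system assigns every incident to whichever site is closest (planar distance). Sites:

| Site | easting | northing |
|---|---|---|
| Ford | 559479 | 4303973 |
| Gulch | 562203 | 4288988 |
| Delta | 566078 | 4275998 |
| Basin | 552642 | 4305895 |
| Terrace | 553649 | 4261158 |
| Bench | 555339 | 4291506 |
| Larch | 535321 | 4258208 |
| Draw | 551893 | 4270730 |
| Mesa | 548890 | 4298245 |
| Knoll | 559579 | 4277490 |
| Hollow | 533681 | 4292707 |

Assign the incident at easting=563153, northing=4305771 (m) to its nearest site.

Ford

Squared distances to each site:
Ford: 16731080.000; Gulch: 282571589.000; Delta: 894987154.000; Basin: 110496497.000; Terrace: 2080645785.000; Bench: 264548821.000; Larch: 3036859193.000; Draw: 1354659281.000; Mesa: 260073845.000; Knoll: 812588437.000; Hollow: 1039266880.000.
Minimum at Ford.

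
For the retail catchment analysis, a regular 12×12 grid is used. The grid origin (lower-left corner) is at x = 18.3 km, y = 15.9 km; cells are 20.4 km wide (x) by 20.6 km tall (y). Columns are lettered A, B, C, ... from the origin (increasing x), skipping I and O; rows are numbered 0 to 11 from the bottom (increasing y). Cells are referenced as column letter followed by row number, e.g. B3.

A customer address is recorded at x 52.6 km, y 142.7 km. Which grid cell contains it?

Column index: ⌊(52.6 − 18.3) / 20.4⌋ = ⌊1.681⌋ = 1 → column B
Row offset from origin: ⌊(142.7 − 15.9) / 20.6⌋ = ⌊6.155⌋ = 6 → row 6

B6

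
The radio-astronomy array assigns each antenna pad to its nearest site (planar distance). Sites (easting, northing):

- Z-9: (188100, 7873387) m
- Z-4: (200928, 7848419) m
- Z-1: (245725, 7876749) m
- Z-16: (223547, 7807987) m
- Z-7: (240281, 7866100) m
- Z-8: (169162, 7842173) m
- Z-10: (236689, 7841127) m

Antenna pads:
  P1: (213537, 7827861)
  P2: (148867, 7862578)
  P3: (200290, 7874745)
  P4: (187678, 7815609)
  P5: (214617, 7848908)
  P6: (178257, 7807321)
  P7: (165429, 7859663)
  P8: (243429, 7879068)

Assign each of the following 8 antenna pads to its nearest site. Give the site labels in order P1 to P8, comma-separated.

P1 → Z-16 (d²=495175976.00)
P2 → Z-8 (d²=828251050.00)
P3 → Z-9 (d²=150440264.00)
P4 → Z-8 (d²=1048488352.00)
P5 → Z-4 (d²=187627842.00)
P6 → Z-8 (d²=1297380929.00)
P7 → Z-8 (d²=319835389.00)
P8 → Z-1 (d²=10649377.00)

Z-16, Z-8, Z-9, Z-8, Z-4, Z-8, Z-8, Z-1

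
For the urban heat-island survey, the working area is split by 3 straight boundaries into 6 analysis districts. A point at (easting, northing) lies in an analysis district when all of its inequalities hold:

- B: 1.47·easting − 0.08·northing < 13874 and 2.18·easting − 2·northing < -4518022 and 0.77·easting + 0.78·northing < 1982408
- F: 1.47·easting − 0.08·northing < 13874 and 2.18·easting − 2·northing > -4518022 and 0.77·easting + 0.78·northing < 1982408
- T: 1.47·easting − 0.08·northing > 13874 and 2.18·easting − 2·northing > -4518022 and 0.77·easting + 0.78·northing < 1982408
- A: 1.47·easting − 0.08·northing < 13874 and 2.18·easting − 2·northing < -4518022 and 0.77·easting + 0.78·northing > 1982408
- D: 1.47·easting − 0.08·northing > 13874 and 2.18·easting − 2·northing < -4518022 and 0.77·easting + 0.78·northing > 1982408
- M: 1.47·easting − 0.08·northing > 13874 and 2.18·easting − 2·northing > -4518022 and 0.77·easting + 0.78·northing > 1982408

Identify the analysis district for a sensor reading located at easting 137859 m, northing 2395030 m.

1.47·137859 − 0.08·2395030 = 11050.330, which is < 13874
2.18·137859 − 2·2395030 = -4489527.380, which is > -4518022
0.77·137859 + 0.78·2395030 = 1974274.830, which is < 1982408
This sign pattern matches F.

F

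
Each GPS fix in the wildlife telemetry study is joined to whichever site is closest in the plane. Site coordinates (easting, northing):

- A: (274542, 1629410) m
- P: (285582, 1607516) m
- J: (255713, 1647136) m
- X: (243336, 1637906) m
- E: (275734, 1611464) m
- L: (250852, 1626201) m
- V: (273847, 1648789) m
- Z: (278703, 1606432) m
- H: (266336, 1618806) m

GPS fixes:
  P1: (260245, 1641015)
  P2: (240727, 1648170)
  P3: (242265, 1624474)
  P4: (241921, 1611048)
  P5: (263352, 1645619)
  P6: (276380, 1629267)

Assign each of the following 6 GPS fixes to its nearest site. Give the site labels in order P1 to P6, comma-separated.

P1 → J (d²=58005665.00)
P2 → X (d²=112156577.00)
P3 → L (d²=76719098.00)
P4 → L (d²=309376170.00)
P5 → J (d²=60655610.00)
P6 → A (d²=3398693.00)

J, X, L, L, J, A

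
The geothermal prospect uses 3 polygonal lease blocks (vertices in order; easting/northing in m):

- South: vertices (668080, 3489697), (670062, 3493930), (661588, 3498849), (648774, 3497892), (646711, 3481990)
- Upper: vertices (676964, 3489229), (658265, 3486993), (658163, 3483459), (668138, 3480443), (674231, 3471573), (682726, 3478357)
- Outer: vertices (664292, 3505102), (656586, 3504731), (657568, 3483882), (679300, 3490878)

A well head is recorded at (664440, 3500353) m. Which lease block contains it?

Outer

Cast a ray rightward from (664440, 3500353). For each polygon, the edges (by vertex number in listed order) whose endpoints lie on opposite sides of northing = 3500353, where each meets that height, and whether that is right or left of the point:
South: no edge straddles that height → 0 crossings.
Upper: no edge straddles that height → 0 crossings.
Outer: 2–3 at easting≈656792.2 (left), 4–1 at easting≈669302.8 (right) → 1 crossing.
Only Outer has an odd count, so the point is inside Outer.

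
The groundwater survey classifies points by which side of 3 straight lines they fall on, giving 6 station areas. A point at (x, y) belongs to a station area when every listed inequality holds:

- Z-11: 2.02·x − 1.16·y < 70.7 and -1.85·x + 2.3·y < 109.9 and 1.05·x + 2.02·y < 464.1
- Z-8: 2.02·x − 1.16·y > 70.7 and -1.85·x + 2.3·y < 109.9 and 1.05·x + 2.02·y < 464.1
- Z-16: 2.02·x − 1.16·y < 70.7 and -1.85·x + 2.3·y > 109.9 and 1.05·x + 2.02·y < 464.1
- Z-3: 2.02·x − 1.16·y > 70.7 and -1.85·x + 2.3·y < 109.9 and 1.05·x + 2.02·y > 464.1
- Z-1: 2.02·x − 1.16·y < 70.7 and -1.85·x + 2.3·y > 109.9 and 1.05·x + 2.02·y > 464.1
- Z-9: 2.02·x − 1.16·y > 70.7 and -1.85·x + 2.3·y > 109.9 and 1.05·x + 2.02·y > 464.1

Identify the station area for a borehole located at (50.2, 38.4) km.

Z-11

2.02·50.2 − 1.16·38.4 = 56.860, which is < 70.7
-1.85·50.2 + 2.3·38.4 = -4.550, which is < 109.9
1.05·50.2 + 2.02·38.4 = 130.278, which is < 464.1
This sign pattern matches Z-11.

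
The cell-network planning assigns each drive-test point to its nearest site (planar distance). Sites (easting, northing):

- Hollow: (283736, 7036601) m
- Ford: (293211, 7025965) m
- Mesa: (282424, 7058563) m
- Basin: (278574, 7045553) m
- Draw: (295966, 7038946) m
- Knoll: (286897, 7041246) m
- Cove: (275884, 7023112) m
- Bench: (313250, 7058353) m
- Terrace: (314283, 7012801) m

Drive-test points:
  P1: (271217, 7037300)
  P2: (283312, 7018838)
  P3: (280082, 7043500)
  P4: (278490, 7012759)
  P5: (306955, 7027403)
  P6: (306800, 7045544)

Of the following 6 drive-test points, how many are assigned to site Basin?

2

P1 → Basin
P2 → Cove
P3 → Basin
P4 → Cove
P5 → Ford
P6 → Draw
2 of the 6 go to Basin.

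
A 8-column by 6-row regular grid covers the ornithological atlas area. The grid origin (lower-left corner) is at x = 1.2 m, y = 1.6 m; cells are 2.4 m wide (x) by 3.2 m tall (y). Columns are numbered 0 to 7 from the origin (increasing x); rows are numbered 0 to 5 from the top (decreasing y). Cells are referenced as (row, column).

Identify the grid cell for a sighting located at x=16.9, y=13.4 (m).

(2, 6)

Column index: ⌊(16.9 − 1.2) / 2.4⌋ = ⌊6.542⌋ = 6
Row offset from origin: ⌊(13.4 − 1.6) / 3.2⌋ = ⌊3.688⌋ = 3 → row 2 (counted from top)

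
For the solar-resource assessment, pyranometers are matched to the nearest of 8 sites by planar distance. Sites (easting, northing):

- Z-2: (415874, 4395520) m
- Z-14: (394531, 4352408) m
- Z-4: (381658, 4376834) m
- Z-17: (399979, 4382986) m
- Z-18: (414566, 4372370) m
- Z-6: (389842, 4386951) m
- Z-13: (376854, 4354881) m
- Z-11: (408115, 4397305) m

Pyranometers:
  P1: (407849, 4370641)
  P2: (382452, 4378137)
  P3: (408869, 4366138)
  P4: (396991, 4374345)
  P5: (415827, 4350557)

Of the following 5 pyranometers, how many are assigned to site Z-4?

P1 → Z-18
P2 → Z-4
P3 → Z-18
P4 → Z-17
P5 → Z-14
1 of the 5 goes to Z-4.

1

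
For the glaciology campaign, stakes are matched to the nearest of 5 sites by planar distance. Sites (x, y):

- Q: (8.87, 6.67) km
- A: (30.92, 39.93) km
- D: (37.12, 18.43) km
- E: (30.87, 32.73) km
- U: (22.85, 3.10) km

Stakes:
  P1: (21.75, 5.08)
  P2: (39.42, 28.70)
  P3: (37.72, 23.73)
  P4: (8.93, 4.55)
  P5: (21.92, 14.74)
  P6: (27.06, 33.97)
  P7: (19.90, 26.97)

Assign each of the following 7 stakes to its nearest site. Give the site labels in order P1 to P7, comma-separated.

P1 → U (d²=5.13)
P2 → E (d²=89.34)
P3 → D (d²=28.45)
P4 → Q (d²=4.50)
P5 → U (d²=136.35)
P6 → E (d²=16.05)
P7 → E (d²=153.52)

U, E, D, Q, U, E, E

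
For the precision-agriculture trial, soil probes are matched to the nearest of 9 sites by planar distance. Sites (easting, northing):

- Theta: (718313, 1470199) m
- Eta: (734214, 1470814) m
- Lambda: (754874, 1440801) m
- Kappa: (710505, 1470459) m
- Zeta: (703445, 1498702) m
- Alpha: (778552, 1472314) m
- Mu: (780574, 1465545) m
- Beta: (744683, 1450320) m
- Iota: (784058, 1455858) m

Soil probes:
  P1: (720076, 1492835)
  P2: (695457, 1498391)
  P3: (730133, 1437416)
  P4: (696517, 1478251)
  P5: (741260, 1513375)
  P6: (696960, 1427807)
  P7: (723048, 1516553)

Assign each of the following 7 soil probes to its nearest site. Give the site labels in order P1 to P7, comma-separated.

Zeta, Zeta, Beta, Kappa, Zeta, Kappa, Zeta

P1 → Zeta (d²=311011850.00)
P2 → Zeta (d²=63904865.00)
P3 → Beta (d²=378215716.00)
P4 → Kappa (d²=256379408.00)
P5 → Zeta (d²=1645271154.00)
P6 → Kappa (d²=2002660129.00)
P7 → Zeta (d²=702935810.00)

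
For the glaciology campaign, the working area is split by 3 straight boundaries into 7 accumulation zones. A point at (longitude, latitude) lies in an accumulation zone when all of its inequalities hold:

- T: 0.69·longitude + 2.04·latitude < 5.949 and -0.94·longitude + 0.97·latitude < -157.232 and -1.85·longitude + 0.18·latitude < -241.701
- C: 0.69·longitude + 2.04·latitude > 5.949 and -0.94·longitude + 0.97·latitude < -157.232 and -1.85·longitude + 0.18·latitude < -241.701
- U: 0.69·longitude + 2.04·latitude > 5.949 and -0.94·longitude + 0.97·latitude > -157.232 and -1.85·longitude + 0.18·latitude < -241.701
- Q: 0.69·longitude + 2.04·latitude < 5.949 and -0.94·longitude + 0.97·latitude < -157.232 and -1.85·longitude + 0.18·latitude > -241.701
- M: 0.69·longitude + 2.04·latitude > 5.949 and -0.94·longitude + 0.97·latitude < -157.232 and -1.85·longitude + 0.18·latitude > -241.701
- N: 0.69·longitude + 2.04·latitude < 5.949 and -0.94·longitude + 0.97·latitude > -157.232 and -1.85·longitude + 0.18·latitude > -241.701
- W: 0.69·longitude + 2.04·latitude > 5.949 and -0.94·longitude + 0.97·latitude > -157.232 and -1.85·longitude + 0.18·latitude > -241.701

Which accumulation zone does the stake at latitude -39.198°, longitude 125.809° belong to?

W

0.69·125.809 + 2.04·-39.198 = 6.844, which is > 5.949
-0.94·125.809 + 0.97·-39.198 = -156.283, which is > -157.232
-1.85·125.809 + 0.18·-39.198 = -239.802, which is > -241.701
This sign pattern matches W.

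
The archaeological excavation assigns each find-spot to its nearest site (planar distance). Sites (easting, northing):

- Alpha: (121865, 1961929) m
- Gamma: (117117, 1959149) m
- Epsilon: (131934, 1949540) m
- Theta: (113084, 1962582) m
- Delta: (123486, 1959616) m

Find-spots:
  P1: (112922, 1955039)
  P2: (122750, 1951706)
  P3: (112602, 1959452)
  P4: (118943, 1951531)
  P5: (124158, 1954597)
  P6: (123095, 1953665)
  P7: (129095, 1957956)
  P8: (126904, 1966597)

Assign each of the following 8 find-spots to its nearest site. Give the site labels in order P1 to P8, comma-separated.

Gamma, Delta, Theta, Gamma, Delta, Delta, Delta, Alpha

P1 → Gamma (d²=34490125.00)
P2 → Delta (d²=63109796.00)
P3 → Theta (d²=10029224.00)
P4 → Gamma (d²=61368200.00)
P5 → Delta (d²=25641945.00)
P6 → Delta (d²=35567282.00)
P7 → Delta (d²=34216481.00)
P8 → Alpha (d²=47181745.00)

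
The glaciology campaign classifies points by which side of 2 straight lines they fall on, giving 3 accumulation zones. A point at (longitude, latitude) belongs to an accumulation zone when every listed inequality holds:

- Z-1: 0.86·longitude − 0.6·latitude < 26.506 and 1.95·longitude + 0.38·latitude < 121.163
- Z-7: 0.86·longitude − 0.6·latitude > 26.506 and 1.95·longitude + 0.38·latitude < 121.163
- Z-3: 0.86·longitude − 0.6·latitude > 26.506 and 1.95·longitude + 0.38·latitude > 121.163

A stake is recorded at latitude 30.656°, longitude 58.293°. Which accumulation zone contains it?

Z-3

0.86·58.293 − 0.6·30.656 = 31.738, which is > 26.506
1.95·58.293 + 0.38·30.656 = 125.321, which is > 121.163
This sign pattern matches Z-3.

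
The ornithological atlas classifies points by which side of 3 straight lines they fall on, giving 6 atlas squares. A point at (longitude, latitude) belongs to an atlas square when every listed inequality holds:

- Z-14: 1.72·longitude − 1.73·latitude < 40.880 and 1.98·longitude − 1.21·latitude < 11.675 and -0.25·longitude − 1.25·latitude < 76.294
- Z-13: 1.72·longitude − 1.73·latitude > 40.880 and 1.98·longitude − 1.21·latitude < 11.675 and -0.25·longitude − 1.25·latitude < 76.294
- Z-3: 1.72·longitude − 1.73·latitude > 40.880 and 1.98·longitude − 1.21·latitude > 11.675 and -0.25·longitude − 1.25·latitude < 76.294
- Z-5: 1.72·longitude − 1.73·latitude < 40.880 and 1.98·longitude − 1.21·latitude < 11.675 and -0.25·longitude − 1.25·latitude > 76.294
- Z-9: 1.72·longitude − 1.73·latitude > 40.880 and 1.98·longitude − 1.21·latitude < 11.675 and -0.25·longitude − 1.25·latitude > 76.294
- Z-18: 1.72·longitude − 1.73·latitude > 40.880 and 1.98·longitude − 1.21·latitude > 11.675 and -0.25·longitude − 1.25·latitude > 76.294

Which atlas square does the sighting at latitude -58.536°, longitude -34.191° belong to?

Z-9

1.72·-34.191 − 1.73·-58.536 = 42.459, which is > 40.880
1.98·-34.191 − 1.21·-58.536 = 3.130, which is < 11.675
-0.25·-34.191 − 1.25·-58.536 = 81.718, which is > 76.294
This sign pattern matches Z-9.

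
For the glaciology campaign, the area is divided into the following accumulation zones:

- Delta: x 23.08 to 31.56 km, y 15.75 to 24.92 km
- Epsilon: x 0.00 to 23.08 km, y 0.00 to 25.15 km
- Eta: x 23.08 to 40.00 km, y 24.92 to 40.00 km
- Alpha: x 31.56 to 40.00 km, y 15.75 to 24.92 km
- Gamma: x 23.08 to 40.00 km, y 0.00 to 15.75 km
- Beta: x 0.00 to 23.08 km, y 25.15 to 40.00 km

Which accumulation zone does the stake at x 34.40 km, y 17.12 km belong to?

The point has x = 34.40 and y = 17.12.
Only Alpha satisfies 31.56 ≤ x ≤ 40.00 and 15.75 ≤ y ≤ 24.92.

Alpha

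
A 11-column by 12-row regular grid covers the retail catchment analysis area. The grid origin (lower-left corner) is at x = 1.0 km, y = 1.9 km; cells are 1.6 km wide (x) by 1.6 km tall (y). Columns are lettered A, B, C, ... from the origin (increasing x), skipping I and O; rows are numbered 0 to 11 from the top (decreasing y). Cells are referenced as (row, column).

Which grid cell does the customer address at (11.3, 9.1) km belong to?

Column index: ⌊(11.3 − 1.0) / 1.6⌋ = ⌊6.438⌋ = 6 → column G
Row offset from origin: ⌊(9.1 − 1.9) / 1.6⌋ = ⌊4.500⌋ = 4 → row 7 (counted from top)

(7, G)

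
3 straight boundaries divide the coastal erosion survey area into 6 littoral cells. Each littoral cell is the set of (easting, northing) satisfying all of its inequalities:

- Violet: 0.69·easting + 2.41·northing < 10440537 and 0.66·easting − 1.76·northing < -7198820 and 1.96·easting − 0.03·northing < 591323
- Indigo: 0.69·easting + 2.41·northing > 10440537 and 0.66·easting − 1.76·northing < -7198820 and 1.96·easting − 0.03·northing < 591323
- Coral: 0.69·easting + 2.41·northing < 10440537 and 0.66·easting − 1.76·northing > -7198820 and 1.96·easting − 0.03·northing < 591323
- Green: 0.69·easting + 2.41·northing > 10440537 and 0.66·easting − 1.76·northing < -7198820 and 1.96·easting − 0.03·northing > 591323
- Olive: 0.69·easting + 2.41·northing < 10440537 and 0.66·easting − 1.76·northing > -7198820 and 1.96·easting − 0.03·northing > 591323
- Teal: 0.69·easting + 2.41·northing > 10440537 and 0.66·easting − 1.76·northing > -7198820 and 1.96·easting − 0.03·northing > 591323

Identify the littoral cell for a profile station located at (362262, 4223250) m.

0.69·362262 + 2.41·4223250 = 10427993.280, which is < 10440537
0.66·362262 − 1.76·4223250 = -7193827.080, which is > -7198820
1.96·362262 − 0.03·4223250 = 583336.020, which is < 591323
This sign pattern matches Coral.

Coral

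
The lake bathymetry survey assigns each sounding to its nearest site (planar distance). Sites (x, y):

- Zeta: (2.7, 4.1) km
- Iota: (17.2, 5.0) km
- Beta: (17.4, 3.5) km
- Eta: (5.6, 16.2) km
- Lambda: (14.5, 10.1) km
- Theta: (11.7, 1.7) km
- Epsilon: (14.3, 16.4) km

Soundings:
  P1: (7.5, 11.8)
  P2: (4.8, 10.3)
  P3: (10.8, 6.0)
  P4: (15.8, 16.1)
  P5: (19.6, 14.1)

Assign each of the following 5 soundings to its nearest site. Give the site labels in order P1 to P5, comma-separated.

P1 → Eta (d²=22.97)
P2 → Eta (d²=35.45)
P3 → Theta (d²=19.30)
P4 → Epsilon (d²=2.34)
P5 → Epsilon (d²=33.38)

Eta, Eta, Theta, Epsilon, Epsilon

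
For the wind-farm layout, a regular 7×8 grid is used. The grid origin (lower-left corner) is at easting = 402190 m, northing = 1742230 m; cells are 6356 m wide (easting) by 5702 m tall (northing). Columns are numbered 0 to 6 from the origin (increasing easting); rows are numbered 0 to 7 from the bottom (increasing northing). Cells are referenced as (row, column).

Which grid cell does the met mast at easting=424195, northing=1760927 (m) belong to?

(3, 3)

Column index: ⌊(424195 − 402190) / 6356⌋ = ⌊3.462⌋ = 3
Row offset from origin: ⌊(1760927 − 1742230) / 5702⌋ = ⌊3.279⌋ = 3 → row 3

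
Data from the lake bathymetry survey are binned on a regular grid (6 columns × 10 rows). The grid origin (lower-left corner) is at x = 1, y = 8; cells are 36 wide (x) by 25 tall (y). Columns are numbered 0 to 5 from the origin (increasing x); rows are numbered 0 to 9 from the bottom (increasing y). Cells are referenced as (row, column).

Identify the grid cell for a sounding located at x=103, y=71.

Column index: ⌊(103 − 1) / 36⌋ = ⌊2.833⌋ = 2
Row offset from origin: ⌊(71 − 8) / 25⌋ = ⌊2.520⌋ = 2 → row 2

(2, 2)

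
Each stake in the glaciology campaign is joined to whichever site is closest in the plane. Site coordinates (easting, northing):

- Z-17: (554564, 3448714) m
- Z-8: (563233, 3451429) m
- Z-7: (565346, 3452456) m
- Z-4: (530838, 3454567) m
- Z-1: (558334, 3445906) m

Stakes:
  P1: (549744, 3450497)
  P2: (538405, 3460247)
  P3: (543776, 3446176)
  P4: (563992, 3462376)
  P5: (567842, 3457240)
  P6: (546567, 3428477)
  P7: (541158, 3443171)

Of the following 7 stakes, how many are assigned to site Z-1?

P1 → Z-17
P2 → Z-4
P3 → Z-17
P4 → Z-7
P5 → Z-7
P6 → Z-1
P7 → Z-17
1 of the 7 goes to Z-1.

1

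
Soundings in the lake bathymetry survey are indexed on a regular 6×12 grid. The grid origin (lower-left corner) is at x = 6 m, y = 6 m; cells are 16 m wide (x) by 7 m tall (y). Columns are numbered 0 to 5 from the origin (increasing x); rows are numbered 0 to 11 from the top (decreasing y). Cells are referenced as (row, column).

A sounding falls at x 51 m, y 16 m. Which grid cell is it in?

Column index: ⌊(51 − 6) / 16⌋ = ⌊2.812⌋ = 2
Row offset from origin: ⌊(16 − 6) / 7⌋ = ⌊1.429⌋ = 1 → row 10 (counted from top)

(10, 2)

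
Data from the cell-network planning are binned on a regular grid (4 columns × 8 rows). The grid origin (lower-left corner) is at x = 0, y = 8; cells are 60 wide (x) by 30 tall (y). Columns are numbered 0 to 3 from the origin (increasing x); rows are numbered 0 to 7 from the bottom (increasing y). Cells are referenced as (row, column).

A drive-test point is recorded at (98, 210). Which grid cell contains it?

(6, 1)

Column index: ⌊(98 − 0) / 60⌋ = ⌊1.633⌋ = 1
Row offset from origin: ⌊(210 − 8) / 30⌋ = ⌊6.733⌋ = 6 → row 6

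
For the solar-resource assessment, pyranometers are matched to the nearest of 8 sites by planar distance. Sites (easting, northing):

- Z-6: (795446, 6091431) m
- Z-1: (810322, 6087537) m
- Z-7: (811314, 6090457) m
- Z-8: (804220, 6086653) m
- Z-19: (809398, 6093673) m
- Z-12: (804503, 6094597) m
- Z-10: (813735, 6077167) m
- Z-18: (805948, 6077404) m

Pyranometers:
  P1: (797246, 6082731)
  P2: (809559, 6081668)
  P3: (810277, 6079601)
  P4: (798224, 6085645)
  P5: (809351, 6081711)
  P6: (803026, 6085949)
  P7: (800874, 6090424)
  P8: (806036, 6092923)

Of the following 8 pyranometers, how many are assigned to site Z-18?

P1 → Z-8
P2 → Z-18
P3 → Z-10
P4 → Z-8
P5 → Z-18
P6 → Z-8
P7 → Z-8
P8 → Z-12
2 of the 8 go to Z-18.

2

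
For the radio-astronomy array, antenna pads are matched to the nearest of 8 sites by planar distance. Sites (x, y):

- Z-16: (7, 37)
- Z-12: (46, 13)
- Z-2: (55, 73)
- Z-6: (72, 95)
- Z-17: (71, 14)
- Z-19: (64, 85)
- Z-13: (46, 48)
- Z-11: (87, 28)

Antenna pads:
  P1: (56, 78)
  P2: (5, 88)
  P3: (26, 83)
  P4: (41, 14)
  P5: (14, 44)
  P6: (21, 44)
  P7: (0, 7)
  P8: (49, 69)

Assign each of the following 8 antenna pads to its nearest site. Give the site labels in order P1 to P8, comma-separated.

Z-2, Z-16, Z-2, Z-12, Z-16, Z-16, Z-16, Z-2

P1 → Z-2 (d²=26.00)
P2 → Z-16 (d²=2605.00)
P3 → Z-2 (d²=941.00)
P4 → Z-12 (d²=26.00)
P5 → Z-16 (d²=98.00)
P6 → Z-16 (d²=245.00)
P7 → Z-16 (d²=949.00)
P8 → Z-2 (d²=52.00)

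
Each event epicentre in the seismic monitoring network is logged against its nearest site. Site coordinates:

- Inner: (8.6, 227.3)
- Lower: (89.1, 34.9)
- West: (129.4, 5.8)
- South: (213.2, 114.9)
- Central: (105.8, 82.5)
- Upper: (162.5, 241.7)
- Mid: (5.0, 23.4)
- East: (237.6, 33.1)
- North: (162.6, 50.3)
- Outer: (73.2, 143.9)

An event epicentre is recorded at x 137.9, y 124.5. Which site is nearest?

Central

Squared distances to each site:
Inner: 27286.330; Lower: 10409.600; West: 14161.940; South: 5762.250; Central: 2794.410; Upper: 14341.000; Mid: 27883.620; East: 18294.050; North: 6115.730; Outer: 4562.450.
Minimum at Central.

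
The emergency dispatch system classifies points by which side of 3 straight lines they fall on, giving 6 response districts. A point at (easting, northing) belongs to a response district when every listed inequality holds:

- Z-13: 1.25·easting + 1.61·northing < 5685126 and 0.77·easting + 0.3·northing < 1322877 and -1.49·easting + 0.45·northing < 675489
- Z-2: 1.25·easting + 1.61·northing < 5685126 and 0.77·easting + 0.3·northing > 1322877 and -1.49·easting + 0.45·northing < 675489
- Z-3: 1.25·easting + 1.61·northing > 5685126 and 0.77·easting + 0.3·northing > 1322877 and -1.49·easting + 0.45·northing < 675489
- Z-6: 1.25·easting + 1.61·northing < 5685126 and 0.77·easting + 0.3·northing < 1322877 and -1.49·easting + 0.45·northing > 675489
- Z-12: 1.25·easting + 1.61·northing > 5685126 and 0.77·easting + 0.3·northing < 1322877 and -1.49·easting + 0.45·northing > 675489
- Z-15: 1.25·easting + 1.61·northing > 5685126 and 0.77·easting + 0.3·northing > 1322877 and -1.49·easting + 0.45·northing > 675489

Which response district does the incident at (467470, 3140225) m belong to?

1.25·467470 + 1.61·3140225 = 5640099.750, which is < 5685126
0.77·467470 + 0.3·3140225 = 1302019.400, which is < 1322877
-1.49·467470 + 0.45·3140225 = 716570.950, which is > 675489
This sign pattern matches Z-6.

Z-6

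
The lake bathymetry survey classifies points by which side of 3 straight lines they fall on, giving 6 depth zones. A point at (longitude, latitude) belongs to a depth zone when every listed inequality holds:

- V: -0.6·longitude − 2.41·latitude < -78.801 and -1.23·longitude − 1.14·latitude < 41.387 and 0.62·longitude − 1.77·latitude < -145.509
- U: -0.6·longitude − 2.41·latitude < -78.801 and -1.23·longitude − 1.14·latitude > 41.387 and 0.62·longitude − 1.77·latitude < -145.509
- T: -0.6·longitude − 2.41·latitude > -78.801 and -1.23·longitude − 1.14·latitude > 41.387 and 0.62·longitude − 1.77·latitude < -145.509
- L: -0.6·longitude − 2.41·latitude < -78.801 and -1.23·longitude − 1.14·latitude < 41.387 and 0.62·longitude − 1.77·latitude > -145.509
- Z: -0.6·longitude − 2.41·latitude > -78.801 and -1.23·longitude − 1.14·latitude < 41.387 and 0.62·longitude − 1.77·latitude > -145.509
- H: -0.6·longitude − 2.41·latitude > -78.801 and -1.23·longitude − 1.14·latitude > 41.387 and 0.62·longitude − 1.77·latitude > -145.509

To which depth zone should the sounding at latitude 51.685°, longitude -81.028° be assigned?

Z

-0.6·-81.028 − 2.41·51.685 = -75.944, which is > -78.801
-1.23·-81.028 − 1.14·51.685 = 40.744, which is < 41.387
0.62·-81.028 − 1.77·51.685 = -141.720, which is > -145.509
This sign pattern matches Z.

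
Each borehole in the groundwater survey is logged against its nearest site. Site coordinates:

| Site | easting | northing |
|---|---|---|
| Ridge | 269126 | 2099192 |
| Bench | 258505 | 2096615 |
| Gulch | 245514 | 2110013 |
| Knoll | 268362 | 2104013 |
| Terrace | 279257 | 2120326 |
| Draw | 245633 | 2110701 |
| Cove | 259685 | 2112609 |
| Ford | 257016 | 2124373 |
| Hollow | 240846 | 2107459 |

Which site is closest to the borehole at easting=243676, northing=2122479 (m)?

Draw

Squared distances to each site:
Ridge: 1189986869.000; Bench: 888845737.000; Gulch: 158779400.000; Knoll: 950391752.000; Terrace: 1270642970.000; Draw: 142551133.000; Cove: 353704981.000; Ford: 181542836.000; Hollow: 233609300.000.
Minimum at Draw.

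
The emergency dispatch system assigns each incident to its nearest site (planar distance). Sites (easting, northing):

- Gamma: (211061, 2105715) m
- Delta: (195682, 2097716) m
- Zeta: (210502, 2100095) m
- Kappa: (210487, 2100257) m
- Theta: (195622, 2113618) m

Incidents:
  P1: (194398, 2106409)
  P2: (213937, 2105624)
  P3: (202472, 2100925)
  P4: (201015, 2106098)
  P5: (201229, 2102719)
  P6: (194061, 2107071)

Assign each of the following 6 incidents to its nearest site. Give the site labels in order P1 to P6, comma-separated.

P1 → Theta (d²=53467857.00)
P2 → Gamma (d²=8279657.00)
P3 → Delta (d²=56401781.00)
P4 → Theta (d²=85634849.00)
P5 → Delta (d²=55799218.00)
P6 → Theta (d²=45299930.00)

Theta, Gamma, Delta, Theta, Delta, Theta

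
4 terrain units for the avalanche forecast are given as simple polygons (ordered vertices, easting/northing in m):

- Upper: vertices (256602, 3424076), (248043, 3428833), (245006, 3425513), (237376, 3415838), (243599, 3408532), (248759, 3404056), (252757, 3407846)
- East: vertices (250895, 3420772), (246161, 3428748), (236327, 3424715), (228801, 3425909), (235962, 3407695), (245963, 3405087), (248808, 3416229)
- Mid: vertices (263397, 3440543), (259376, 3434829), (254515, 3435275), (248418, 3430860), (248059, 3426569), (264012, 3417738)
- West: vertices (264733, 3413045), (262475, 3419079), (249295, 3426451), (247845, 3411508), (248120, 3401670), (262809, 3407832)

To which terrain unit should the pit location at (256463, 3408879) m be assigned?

West

Cast a ray rightward from (256463, 3408879). For each polygon, the edges (by vertex number in listed order) whose endpoints lie on opposite sides of northing = 3408879, where each meets that height, and whether that is right or left of the point:
Upper: 4–5 at easting≈243303.4 (left), 7–1 at easting≈253001.7 (left) → 0 crossings.
East: 4–5 at easting≈235496.5 (left), 6–7 at easting≈246931.2 (left) → 0 crossings.
Mid: no edge straddles that height → 0 crossings.
West: 4–5 at easting≈247918.5 (left), 6–1 at easting≈263195.4 (right) → 1 crossing.
Only West has an odd count, so the point is inside West.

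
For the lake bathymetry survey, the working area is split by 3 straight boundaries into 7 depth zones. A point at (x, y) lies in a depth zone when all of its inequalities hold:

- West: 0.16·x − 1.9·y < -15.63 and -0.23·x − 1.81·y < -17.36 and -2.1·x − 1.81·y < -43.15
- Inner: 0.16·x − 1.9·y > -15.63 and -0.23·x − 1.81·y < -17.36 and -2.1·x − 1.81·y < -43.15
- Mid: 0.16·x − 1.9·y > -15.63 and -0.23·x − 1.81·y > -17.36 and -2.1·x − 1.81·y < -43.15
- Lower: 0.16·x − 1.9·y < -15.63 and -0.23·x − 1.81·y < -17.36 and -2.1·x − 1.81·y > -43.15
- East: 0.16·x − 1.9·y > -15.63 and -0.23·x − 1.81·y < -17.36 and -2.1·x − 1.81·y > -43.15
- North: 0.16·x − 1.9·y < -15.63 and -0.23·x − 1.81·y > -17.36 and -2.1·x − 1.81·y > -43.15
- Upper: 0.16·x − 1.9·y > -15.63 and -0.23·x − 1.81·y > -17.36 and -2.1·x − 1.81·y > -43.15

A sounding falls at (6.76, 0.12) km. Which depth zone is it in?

Upper

0.16·6.76 − 1.9·0.12 = 0.854, which is > -15.63
-0.23·6.76 − 1.81·0.12 = -1.772, which is > -17.36
-2.1·6.76 − 1.81·0.12 = -14.413, which is > -43.15
This sign pattern matches Upper.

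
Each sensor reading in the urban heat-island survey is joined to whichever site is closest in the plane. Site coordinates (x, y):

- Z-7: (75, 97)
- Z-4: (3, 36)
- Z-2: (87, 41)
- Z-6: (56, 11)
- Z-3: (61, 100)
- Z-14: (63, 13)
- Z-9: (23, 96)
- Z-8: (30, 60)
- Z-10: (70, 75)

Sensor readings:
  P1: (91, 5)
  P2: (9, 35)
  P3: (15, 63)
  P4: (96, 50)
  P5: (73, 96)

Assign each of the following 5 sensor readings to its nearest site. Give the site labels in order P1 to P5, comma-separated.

P1 → Z-14 (d²=848.00)
P2 → Z-4 (d²=37.00)
P3 → Z-8 (d²=234.00)
P4 → Z-2 (d²=162.00)
P5 → Z-7 (d²=5.00)

Z-14, Z-4, Z-8, Z-2, Z-7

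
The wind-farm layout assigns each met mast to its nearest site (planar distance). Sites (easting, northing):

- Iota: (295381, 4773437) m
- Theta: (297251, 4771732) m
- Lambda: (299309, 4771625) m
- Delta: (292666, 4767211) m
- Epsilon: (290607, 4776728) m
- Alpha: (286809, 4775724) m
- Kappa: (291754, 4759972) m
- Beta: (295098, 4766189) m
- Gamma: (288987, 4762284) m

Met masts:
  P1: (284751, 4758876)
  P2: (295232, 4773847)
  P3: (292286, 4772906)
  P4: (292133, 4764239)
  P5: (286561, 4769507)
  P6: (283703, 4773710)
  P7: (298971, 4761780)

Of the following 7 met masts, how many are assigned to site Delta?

P1 → Gamma
P2 → Iota
P3 → Iota
P4 → Delta
P5 → Alpha
P6 → Alpha
P7 → Beta
1 of the 7 goes to Delta.

1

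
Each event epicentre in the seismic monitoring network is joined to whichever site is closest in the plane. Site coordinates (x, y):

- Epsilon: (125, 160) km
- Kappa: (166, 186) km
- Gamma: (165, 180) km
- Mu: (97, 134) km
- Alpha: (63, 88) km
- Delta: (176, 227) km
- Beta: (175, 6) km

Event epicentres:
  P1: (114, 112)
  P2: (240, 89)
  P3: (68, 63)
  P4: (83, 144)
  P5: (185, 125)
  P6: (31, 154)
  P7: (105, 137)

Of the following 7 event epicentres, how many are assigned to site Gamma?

1

P1 → Mu
P2 → Beta
P3 → Alpha
P4 → Mu
P5 → Gamma
P6 → Mu
P7 → Mu
1 of the 7 goes to Gamma.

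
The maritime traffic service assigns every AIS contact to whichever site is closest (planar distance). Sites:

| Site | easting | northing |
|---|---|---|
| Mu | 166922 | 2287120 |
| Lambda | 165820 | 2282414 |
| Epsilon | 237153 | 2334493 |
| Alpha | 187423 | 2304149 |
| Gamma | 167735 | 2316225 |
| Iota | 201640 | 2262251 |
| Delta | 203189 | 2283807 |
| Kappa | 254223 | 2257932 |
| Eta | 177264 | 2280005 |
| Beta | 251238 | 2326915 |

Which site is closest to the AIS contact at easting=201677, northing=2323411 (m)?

Alpha

Squared distances to each site:
Mu: 2524946706.000; Lambda: 2966478458.000; Epsilon: 1381357300.000; Alpha: 574201160.000; Gamma: 1203697960.000; Iota: 3740546969.000; Delta: 1570762960.000; Kappa: 7048581557.000; Eta: 2480075405.000; Beta: 2468570737.000.
Minimum at Alpha.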